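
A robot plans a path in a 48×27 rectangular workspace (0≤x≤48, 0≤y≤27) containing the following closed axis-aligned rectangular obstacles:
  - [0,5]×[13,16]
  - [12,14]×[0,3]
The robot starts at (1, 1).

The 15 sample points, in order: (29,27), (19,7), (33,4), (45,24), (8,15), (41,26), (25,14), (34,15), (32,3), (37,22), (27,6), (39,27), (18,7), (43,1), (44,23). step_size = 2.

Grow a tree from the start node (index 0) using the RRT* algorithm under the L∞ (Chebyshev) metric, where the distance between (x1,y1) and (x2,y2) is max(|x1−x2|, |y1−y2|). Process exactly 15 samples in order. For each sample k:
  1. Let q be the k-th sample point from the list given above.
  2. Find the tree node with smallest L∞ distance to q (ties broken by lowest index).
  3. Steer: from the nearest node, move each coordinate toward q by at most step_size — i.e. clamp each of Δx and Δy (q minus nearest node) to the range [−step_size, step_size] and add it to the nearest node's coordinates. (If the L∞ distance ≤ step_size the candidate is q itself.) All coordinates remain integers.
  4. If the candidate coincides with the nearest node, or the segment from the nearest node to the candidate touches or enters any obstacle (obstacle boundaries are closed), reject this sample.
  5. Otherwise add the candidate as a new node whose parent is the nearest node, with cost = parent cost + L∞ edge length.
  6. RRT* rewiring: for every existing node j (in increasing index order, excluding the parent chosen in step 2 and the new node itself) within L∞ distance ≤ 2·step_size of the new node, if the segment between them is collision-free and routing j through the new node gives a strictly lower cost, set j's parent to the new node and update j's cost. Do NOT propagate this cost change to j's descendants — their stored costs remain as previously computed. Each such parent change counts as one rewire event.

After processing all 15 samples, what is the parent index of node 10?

1. q=(29,27) nearest=0 d=28 new=(3,3) → add node 1 parent=0 cost=2
2. q=(19,7) nearest=1 d=16 new=(5,5) → add node 2 parent=1 cost=4
3. q=(33,4) nearest=2 d=28 new=(7,4) → add node 3 parent=2 cost=6
4. q=(45,24) nearest=3 d=38 new=(9,6) → add node 4 parent=3 cost=8
5. q=(8,15) nearest=4 d=9 new=(8,8) → add node 5 parent=4 cost=10
6. q=(41,26) nearest=4 d=32 new=(11,8) → add node 6 parent=4 cost=10
7. q=(25,14) nearest=6 d=14 new=(13,10) → add node 7 parent=6 cost=12
8. q=(34,15) nearest=7 d=21 new=(15,12) → add node 8 parent=7 cost=14
9. q=(32,3) nearest=8 d=17 new=(17,10) → add node 9 parent=8 cost=16
10. q=(37,22) nearest=9 d=20 new=(19,12) → add node 10 parent=9 cost=18
11. q=(27,6) nearest=10 d=8 new=(21,10) → add node 11 parent=10 cost=20
12. q=(39,27) nearest=11 d=18 new=(23,12) → add node 12 parent=11 cost=22
13. q=(18,7) nearest=9 d=3 new=(18,8) → add node 13 parent=9 cost=18
14. q=(43,1) nearest=12 d=20 new=(25,10) → add node 14 parent=12 cost=24
15. q=(44,23) nearest=14 d=19 new=(27,12) → add node 15 parent=14 cost=26

Parent of node 10: 9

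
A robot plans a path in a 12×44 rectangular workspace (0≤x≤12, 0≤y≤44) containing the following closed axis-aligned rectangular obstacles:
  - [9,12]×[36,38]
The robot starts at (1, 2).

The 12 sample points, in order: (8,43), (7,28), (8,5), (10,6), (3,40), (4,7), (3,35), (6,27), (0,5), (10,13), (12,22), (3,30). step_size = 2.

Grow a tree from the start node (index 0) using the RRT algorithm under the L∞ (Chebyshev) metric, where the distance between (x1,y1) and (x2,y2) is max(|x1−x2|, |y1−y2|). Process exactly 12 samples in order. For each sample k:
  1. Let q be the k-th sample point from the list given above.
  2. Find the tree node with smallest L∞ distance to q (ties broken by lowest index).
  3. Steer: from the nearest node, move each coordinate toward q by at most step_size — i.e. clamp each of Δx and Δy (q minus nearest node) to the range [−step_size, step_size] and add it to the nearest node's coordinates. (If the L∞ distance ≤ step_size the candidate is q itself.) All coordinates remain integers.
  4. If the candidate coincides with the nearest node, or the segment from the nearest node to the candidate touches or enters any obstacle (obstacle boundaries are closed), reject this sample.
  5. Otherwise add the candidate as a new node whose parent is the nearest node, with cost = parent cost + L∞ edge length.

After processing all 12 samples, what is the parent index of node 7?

Parent of node 7: 5

1. q=(8,43) nearest=0 d=41 new=(3,4) → add node 1 parent=0 cost=2
2. q=(7,28) nearest=1 d=24 new=(5,6) → add node 2 parent=1 cost=4
3. q=(8,5) nearest=2 d=3 new=(7,5) → add node 3 parent=2 cost=6
4. q=(10,6) nearest=3 d=3 new=(9,6) → add node 4 parent=3 cost=8
5. q=(3,40) nearest=2 d=34 new=(3,8) → add node 5 parent=2 cost=6
6. q=(4,7) nearest=2 d=1 new=(4,7) → add node 6 parent=2 cost=5
7. q=(3,35) nearest=5 d=27 new=(3,10) → add node 7 parent=5 cost=8
8. q=(6,27) nearest=7 d=17 new=(5,12) → add node 8 parent=7 cost=10
9. q=(0,5) nearest=0 d=3 new=(0,4) → add node 9 parent=0 cost=2
10. q=(10,13) nearest=8 d=5 new=(7,13) → add node 10 parent=8 cost=12
11. q=(12,22) nearest=10 d=9 new=(9,15) → add node 11 parent=10 cost=14
12. q=(3,30) nearest=11 d=15 new=(7,17) → add node 12 parent=11 cost=16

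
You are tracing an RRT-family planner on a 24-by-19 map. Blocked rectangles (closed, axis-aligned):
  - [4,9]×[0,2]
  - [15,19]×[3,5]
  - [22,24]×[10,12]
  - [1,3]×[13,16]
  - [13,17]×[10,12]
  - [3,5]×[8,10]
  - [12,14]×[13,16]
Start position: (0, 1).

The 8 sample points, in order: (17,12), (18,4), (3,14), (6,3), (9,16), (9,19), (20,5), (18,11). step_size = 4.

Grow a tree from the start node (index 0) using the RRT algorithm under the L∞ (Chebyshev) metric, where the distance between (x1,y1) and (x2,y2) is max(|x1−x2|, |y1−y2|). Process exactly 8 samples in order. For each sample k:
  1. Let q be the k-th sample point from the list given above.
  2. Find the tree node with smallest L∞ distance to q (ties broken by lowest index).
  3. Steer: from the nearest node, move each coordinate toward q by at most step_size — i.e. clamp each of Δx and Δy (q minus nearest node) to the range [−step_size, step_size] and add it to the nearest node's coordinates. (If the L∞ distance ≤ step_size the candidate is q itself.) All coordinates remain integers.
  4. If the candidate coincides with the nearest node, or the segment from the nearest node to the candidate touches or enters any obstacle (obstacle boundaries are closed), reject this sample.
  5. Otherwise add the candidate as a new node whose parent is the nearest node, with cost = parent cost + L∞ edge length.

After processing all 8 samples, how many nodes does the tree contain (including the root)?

1. q=(17,12) nearest=0 d=17 new=(4,5) → add node 1 parent=0 cost=4
2. q=(18,4) nearest=1 d=14 new=(8,4) → add node 2 parent=1 cost=8
3. q=(3,14) nearest=1 d=9 new=(3,9) → blocked by [3,5]×[8,10], reject
4. q=(6,3) nearest=1 d=2 new=(6,3) → add node 3 parent=1 cost=6
5. q=(9,16) nearest=1 d=11 new=(8,9) → add node 4 parent=1 cost=8
6. q=(9,19) nearest=4 d=10 new=(9,13) → add node 5 parent=4 cost=12
7. q=(20,5) nearest=5 d=11 new=(13,9) → add node 6 parent=5 cost=16
8. q=(18,11) nearest=6 d=5 new=(17,11) → blocked by [13,17]×[10,12], reject

Node count: 7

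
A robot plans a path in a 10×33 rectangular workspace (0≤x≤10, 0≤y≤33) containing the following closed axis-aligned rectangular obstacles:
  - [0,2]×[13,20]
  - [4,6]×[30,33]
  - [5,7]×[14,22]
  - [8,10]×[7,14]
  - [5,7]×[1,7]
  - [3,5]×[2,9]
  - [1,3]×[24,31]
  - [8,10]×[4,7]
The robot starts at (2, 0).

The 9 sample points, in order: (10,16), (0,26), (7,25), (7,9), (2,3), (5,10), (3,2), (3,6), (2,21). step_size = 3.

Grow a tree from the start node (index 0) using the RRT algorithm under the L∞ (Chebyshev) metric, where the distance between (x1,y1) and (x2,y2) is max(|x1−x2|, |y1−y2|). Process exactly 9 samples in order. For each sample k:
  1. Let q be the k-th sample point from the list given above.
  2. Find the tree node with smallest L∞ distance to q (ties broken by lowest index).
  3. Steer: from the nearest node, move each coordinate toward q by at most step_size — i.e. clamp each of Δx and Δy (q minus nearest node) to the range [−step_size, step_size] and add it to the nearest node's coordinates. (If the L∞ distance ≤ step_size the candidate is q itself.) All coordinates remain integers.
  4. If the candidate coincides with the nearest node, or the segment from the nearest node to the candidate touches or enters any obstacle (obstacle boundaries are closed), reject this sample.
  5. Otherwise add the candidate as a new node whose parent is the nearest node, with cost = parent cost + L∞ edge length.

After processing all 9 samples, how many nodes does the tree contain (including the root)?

Node count: 4

1. q=(10,16) nearest=0 d=16 new=(5,3) → blocked by [5,7]×[1,7], reject
2. q=(0,26) nearest=0 d=26 new=(0,3) → add node 1 parent=0 cost=3
3. q=(7,25) nearest=1 d=22 new=(3,6) → blocked by [3,5]×[2,9], reject
4. q=(7,9) nearest=1 d=7 new=(3,6) → blocked by [3,5]×[2,9], reject
5. q=(2,3) nearest=1 d=2 new=(2,3) → add node 2 parent=1 cost=5
6. q=(5,10) nearest=1 d=7 new=(3,6) → blocked by [3,5]×[2,9], reject
7. q=(3,2) nearest=2 d=1 new=(3,2) → blocked by [3,5]×[2,9], reject
8. q=(3,6) nearest=1 d=3 new=(3,6) → blocked by [3,5]×[2,9], reject
9. q=(2,21) nearest=1 d=18 new=(2,6) → add node 3 parent=1 cost=6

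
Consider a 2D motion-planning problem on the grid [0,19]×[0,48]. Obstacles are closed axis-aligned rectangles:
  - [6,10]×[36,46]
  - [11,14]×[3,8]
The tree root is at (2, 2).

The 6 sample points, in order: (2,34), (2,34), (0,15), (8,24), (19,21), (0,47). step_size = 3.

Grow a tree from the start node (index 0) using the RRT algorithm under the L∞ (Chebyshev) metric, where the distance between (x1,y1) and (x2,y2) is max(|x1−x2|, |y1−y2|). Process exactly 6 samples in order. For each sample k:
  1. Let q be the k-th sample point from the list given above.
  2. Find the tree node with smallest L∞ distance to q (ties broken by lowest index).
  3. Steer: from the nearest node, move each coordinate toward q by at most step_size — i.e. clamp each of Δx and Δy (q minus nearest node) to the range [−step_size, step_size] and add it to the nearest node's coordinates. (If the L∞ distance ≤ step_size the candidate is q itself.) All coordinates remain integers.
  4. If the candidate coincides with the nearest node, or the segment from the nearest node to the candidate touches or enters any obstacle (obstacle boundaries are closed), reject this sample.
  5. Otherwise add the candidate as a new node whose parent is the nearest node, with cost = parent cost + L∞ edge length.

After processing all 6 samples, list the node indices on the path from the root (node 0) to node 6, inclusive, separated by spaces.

1. q=(2,34) nearest=0 d=32 new=(2,5) → add node 1 parent=0 cost=3
2. q=(2,34) nearest=1 d=29 new=(2,8) → add node 2 parent=1 cost=6
3. q=(0,15) nearest=2 d=7 new=(0,11) → add node 3 parent=2 cost=9
4. q=(8,24) nearest=3 d=13 new=(3,14) → add node 4 parent=3 cost=12
5. q=(19,21) nearest=4 d=16 new=(6,17) → add node 5 parent=4 cost=15
6. q=(0,47) nearest=5 d=30 new=(3,20) → add node 6 parent=5 cost=18

Path: 0 1 2 3 4 5 6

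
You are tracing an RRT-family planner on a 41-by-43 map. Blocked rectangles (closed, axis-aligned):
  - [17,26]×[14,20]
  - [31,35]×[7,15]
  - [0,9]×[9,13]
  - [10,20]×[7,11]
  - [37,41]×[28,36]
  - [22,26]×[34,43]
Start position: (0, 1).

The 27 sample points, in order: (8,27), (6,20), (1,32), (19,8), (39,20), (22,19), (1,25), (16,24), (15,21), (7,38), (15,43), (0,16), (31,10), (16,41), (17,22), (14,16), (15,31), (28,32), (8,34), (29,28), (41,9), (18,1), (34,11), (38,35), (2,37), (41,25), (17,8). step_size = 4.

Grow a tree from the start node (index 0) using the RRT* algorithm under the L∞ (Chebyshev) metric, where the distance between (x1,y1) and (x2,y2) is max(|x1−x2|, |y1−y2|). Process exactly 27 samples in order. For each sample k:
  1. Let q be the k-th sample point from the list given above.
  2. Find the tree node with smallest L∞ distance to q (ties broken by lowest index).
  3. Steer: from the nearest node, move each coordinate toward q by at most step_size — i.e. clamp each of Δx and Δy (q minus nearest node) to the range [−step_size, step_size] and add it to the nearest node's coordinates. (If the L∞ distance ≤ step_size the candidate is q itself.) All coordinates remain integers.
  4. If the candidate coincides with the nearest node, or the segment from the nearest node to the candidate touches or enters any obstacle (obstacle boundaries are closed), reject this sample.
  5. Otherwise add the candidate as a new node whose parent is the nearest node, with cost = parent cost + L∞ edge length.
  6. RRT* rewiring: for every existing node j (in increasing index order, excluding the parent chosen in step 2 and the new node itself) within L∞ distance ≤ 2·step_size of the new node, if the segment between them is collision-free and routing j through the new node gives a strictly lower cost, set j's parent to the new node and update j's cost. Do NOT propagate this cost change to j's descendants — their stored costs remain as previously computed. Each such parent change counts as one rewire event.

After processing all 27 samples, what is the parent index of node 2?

1. q=(8,27) nearest=0 d=26 new=(4,5) → add node 1 parent=0 cost=4
2. q=(6,20) nearest=1 d=15 new=(6,9) → blocked by [0,9]×[9,13], reject
3. q=(1,32) nearest=1 d=27 new=(1,9) → blocked by [0,9]×[9,13], reject
4. q=(19,8) nearest=1 d=15 new=(8,8) → add node 2 parent=1 cost=8
5. q=(39,20) nearest=2 d=31 new=(12,12) → blocked by [0,9]×[9,13], reject
6. q=(22,19) nearest=2 d=14 new=(12,12) → blocked by [0,9]×[9,13], reject
7. q=(1,25) nearest=2 d=17 new=(4,12) → blocked by [0,9]×[9,13], reject
8. q=(16,24) nearest=2 d=16 new=(12,12) → blocked by [0,9]×[9,13], reject
9. q=(15,21) nearest=2 d=13 new=(12,12) → blocked by [0,9]×[9,13], reject
10. q=(7,38) nearest=2 d=30 new=(7,12) → blocked by [0,9]×[9,13], reject
11. q=(15,43) nearest=2 d=35 new=(12,12) → blocked by [0,9]×[9,13], reject
12. q=(0,16) nearest=2 d=8 new=(4,12) → blocked by [0,9]×[9,13], reject
13. q=(31,10) nearest=2 d=23 new=(12,10) → blocked by [10,20]×[7,11], reject
14. q=(16,41) nearest=2 d=33 new=(12,12) → blocked by [0,9]×[9,13], reject
15. q=(17,22) nearest=2 d=14 new=(12,12) → blocked by [0,9]×[9,13], reject
16. q=(14,16) nearest=2 d=8 new=(12,12) → blocked by [0,9]×[9,13], reject
17. q=(15,31) nearest=2 d=23 new=(12,12) → blocked by [0,9]×[9,13], reject
18. q=(28,32) nearest=2 d=24 new=(12,12) → blocked by [0,9]×[9,13], reject
19. q=(8,34) nearest=2 d=26 new=(8,12) → blocked by [0,9]×[9,13], reject
20. q=(29,28) nearest=2 d=21 new=(12,12) → blocked by [0,9]×[9,13], reject
21. q=(41,9) nearest=2 d=33 new=(12,9) → blocked by [10,20]×[7,11], reject
22. q=(18,1) nearest=2 d=10 new=(12,4) → add node 3 parent=2 cost=12
23. q=(34,11) nearest=3 d=22 new=(16,8) → blocked by [10,20]×[7,11], reject
24. q=(38,35) nearest=2 d=30 new=(12,12) → blocked by [0,9]×[9,13], reject
25. q=(2,37) nearest=2 d=29 new=(4,12) → blocked by [0,9]×[9,13], reject
26. q=(41,25) nearest=3 d=29 new=(16,8) → blocked by [10,20]×[7,11], reject
27. q=(17,8) nearest=3 d=5 new=(16,8) → blocked by [10,20]×[7,11], reject

Parent of node 2: 1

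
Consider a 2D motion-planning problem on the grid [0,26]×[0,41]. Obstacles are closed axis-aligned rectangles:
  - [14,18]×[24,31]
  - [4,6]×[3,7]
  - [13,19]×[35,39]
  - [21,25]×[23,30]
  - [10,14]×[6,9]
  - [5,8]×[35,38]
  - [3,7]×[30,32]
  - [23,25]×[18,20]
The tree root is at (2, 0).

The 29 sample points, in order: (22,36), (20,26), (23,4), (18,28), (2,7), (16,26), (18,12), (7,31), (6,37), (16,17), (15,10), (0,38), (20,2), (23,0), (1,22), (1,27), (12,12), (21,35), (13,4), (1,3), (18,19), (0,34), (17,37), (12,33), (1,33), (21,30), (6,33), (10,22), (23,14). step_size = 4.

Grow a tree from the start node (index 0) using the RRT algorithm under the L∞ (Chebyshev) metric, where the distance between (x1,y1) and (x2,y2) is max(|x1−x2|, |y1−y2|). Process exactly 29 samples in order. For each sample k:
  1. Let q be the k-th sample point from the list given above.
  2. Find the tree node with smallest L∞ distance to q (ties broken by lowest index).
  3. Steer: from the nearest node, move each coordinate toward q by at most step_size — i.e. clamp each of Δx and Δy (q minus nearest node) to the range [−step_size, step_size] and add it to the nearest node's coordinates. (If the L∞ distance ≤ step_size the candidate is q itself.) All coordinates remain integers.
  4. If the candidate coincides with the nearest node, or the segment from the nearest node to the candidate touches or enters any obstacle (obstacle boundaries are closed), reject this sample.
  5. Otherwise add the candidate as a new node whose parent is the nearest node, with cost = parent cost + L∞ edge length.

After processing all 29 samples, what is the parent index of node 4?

1. q=(22,36) nearest=0 d=36 new=(6,4) → blocked by [4,6]×[3,7], reject
2. q=(20,26) nearest=0 d=26 new=(6,4) → blocked by [4,6]×[3,7], reject
3. q=(23,4) nearest=0 d=21 new=(6,4) → blocked by [4,6]×[3,7], reject
4. q=(18,28) nearest=0 d=28 new=(6,4) → blocked by [4,6]×[3,7], reject
5. q=(2,7) nearest=0 d=7 new=(2,4) → add node 1 parent=0 cost=4
6. q=(16,26) nearest=1 d=22 new=(6,8) → blocked by [4,6]×[3,7], reject
7. q=(18,12) nearest=0 d=16 new=(6,4) → blocked by [4,6]×[3,7], reject
8. q=(7,31) nearest=1 d=27 new=(6,8) → blocked by [4,6]×[3,7], reject
9. q=(6,37) nearest=1 d=33 new=(6,8) → blocked by [4,6]×[3,7], reject
10. q=(16,17) nearest=1 d=14 new=(6,8) → blocked by [4,6]×[3,7], reject
11. q=(15,10) nearest=0 d=13 new=(6,4) → blocked by [4,6]×[3,7], reject
12. q=(0,38) nearest=1 d=34 new=(0,8) → add node 2 parent=1 cost=8
13. q=(20,2) nearest=0 d=18 new=(6,2) → add node 3 parent=0 cost=4
14. q=(23,0) nearest=3 d=17 new=(10,0) → add node 4 parent=3 cost=8
15. q=(1,22) nearest=2 d=14 new=(1,12) → add node 5 parent=2 cost=12
16. q=(1,27) nearest=5 d=15 new=(1,16) → add node 6 parent=5 cost=16
17. q=(12,12) nearest=1 d=10 new=(6,8) → blocked by [4,6]×[3,7], reject
18. q=(21,35) nearest=6 d=20 new=(5,20) → add node 7 parent=6 cost=20
19. q=(13,4) nearest=4 d=4 new=(13,4) → add node 8 parent=4 cost=12
20. q=(1,3) nearest=1 d=1 new=(1,3) → add node 9 parent=1 cost=5
21. q=(18,19) nearest=7 d=13 new=(9,19) → add node 10 parent=7 cost=24
22. q=(0,34) nearest=7 d=14 new=(1,24) → add node 11 parent=7 cost=24
23. q=(17,37) nearest=11 d=16 new=(5,28) → add node 12 parent=11 cost=28
24. q=(12,33) nearest=12 d=7 new=(9,32) → blocked by [3,7]×[30,32], reject
25. q=(1,33) nearest=12 d=5 new=(1,32) → blocked by [3,7]×[30,32], reject
26. q=(21,30) nearest=10 d=12 new=(13,23) → add node 13 parent=10 cost=28
27. q=(6,33) nearest=12 d=5 new=(6,32) → blocked by [3,7]×[30,32], reject
28. q=(10,22) nearest=10 d=3 new=(10,22) → add node 14 parent=10 cost=27
29. q=(23,14) nearest=8 d=10 new=(17,8) → add node 15 parent=8 cost=16

Parent of node 4: 3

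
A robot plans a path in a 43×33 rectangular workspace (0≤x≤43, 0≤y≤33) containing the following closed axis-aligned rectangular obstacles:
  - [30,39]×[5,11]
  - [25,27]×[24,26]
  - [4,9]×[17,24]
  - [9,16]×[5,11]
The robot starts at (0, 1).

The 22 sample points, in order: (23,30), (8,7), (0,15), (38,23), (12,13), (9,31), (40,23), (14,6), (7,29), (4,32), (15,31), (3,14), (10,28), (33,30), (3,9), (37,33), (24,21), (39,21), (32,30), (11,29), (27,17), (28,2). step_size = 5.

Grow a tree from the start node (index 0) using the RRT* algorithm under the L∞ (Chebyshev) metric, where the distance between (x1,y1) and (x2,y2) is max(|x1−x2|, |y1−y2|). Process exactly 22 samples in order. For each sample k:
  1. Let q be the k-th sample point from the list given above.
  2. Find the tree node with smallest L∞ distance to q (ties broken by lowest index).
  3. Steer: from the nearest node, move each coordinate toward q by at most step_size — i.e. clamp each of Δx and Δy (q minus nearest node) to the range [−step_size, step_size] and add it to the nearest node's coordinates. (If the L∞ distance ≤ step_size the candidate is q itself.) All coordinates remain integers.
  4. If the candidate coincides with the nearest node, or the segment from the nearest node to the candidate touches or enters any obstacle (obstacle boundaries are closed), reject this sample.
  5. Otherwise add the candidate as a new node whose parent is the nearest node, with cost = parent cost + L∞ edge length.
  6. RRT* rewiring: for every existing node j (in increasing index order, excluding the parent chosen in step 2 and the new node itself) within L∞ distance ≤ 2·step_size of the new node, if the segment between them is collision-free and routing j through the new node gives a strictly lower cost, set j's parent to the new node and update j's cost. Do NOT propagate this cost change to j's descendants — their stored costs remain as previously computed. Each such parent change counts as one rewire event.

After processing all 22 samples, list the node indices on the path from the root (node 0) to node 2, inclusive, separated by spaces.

1. q=(23,30) nearest=0 d=29 new=(5,6) → add node 1 parent=0 cost=5
2. q=(8,7) nearest=1 d=3 new=(8,7) → add node 2 parent=1 cost=8
3. q=(0,15) nearest=2 d=8 new=(3,12) → add node 3 parent=2 cost=13
4. q=(38,23) nearest=2 d=30 new=(13,12) → blocked by [9,16]×[5,11], reject
5. q=(12,13) nearest=2 d=6 new=(12,12) → blocked by [9,16]×[5,11], reject
6. q=(9,31) nearest=3 d=19 new=(8,17) → blocked by [4,9]×[17,24], reject
7. q=(40,23) nearest=2 d=32 new=(13,12) → blocked by [9,16]×[5,11], reject
8. q=(14,6) nearest=2 d=6 new=(13,6) → blocked by [9,16]×[5,11], reject
9. q=(7,29) nearest=3 d=17 new=(7,17) → blocked by [4,9]×[17,24], reject
10. q=(4,32) nearest=3 d=20 new=(4,17) → blocked by [4,9]×[17,24], reject
11. q=(15,31) nearest=3 d=19 new=(8,17) → blocked by [4,9]×[17,24], reject
12. q=(3,14) nearest=3 d=2 new=(3,14) → add node 4 parent=3 cost=15
13. q=(10,28) nearest=4 d=14 new=(8,19) → blocked by [4,9]×[17,24], reject
14. q=(33,30) nearest=2 d=25 new=(13,12) → blocked by [9,16]×[5,11], reject
15. q=(3,9) nearest=1 d=3 new=(3,9) → add node 5 parent=1 cost=8; rewire 3→5 (11<13); rewire 4→5 (13<15)
16. q=(37,33) nearest=2 d=29 new=(13,12) → blocked by [9,16]×[5,11], reject
17. q=(24,21) nearest=2 d=16 new=(13,12) → blocked by [9,16]×[5,11], reject
18. q=(39,21) nearest=2 d=31 new=(13,12) → blocked by [9,16]×[5,11], reject
19. q=(32,30) nearest=2 d=24 new=(13,12) → blocked by [9,16]×[5,11], reject
20. q=(11,29) nearest=4 d=15 new=(8,19) → blocked by [4,9]×[17,24], reject
21. q=(27,17) nearest=2 d=19 new=(13,12) → blocked by [9,16]×[5,11], reject
22. q=(28,2) nearest=2 d=20 new=(13,2) → blocked by [9,16]×[5,11], reject

Path: 0 1 2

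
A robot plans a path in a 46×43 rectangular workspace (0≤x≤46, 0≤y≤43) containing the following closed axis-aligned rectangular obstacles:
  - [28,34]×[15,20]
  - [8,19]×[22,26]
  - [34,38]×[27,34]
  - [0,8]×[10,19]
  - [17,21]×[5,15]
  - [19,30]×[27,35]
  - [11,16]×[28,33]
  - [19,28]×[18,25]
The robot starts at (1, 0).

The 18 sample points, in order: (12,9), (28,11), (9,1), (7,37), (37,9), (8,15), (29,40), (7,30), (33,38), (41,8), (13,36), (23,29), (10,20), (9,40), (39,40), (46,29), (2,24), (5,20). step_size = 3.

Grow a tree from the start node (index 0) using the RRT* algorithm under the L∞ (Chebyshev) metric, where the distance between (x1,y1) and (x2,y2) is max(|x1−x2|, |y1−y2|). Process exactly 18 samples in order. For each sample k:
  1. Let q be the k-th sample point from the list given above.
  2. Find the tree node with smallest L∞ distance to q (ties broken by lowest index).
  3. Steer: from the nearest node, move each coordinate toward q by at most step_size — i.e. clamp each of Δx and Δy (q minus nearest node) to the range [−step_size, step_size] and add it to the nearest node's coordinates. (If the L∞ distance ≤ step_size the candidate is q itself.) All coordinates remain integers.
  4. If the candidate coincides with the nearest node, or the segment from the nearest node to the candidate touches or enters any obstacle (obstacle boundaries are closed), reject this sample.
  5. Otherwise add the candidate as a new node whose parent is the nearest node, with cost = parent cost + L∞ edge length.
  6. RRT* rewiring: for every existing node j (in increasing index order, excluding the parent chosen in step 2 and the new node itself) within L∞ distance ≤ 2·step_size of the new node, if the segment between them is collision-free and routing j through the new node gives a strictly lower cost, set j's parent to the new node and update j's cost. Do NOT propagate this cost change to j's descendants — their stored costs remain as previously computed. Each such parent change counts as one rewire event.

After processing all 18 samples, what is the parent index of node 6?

Parent of node 6: 5

1. q=(12,9) nearest=0 d=11 new=(4,3) → add node 1 parent=0 cost=3
2. q=(28,11) nearest=1 d=24 new=(7,6) → add node 2 parent=1 cost=6
3. q=(9,1) nearest=1 d=5 new=(7,1) → add node 3 parent=1 cost=6
4. q=(7,37) nearest=2 d=31 new=(7,9) → add node 4 parent=2 cost=9
5. q=(37,9) nearest=2 d=30 new=(10,9) → add node 5 parent=2 cost=9
6. q=(8,15) nearest=4 d=6 new=(8,12) → blocked by [0,8]×[10,19], reject
7. q=(29,40) nearest=4 d=31 new=(10,12) → blocked by [0,8]×[10,19], reject
8. q=(7,30) nearest=4 d=21 new=(7,12) → blocked by [0,8]×[10,19], reject
9. q=(33,38) nearest=4 d=29 new=(10,12) → blocked by [0,8]×[10,19], reject
10. q=(41,8) nearest=5 d=31 new=(13,8) → add node 6 parent=5 cost=12
11. q=(13,36) nearest=4 d=27 new=(10,12) → blocked by [0,8]×[10,19], reject
12. q=(23,29) nearest=4 d=20 new=(10,12) → blocked by [0,8]×[10,19], reject
13. q=(10,20) nearest=4 d=11 new=(10,12) → blocked by [0,8]×[10,19], reject
14. q=(9,40) nearest=4 d=31 new=(9,12) → blocked by [0,8]×[10,19], reject
15. q=(39,40) nearest=5 d=31 new=(13,12) → add node 7 parent=5 cost=12
16. q=(46,29) nearest=6 d=33 new=(16,11) → add node 8 parent=6 cost=15
17. q=(2,24) nearest=7 d=12 new=(10,15) → add node 9 parent=7 cost=15
18. q=(5,20) nearest=9 d=5 new=(7,18) → blocked by [0,8]×[10,19], reject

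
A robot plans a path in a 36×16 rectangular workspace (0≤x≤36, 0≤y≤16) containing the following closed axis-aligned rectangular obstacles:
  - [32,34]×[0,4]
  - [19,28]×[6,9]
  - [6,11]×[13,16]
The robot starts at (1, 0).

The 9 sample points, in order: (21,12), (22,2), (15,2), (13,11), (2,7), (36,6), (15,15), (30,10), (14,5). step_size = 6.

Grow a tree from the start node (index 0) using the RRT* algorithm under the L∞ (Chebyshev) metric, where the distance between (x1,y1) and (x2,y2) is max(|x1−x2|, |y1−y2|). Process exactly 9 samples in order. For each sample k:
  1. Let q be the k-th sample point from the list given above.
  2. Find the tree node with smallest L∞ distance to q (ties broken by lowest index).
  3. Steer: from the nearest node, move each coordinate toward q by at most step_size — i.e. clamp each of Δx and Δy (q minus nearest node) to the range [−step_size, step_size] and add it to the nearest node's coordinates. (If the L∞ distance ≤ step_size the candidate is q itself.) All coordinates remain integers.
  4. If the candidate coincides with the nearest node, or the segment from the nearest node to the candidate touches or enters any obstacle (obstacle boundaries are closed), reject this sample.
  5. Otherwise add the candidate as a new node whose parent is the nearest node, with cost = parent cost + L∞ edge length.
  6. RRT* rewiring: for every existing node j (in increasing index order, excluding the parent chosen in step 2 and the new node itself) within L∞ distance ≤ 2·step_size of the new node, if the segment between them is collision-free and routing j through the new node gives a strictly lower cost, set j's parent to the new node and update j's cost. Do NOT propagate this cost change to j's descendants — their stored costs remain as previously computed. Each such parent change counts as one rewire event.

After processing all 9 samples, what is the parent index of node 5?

Parent of node 5: 1

1. q=(21,12) nearest=0 d=20 new=(7,6) → add node 1 parent=0 cost=6
2. q=(22,2) nearest=1 d=15 new=(13,2) → add node 2 parent=1 cost=12
3. q=(15,2) nearest=2 d=2 new=(15,2) → add node 3 parent=2 cost=14
4. q=(13,11) nearest=1 d=6 new=(13,11) → add node 4 parent=1 cost=12
5. q=(2,7) nearest=1 d=5 new=(2,7) → add node 5 parent=1 cost=11
6. q=(36,6) nearest=3 d=21 new=(21,6) → blocked by [19,28]×[6,9], reject
7. q=(15,15) nearest=4 d=4 new=(15,15) → add node 6 parent=4 cost=16
8. q=(30,10) nearest=3 d=15 new=(21,8) → blocked by [19,28]×[6,9], reject
9. q=(14,5) nearest=2 d=3 new=(14,5) → add node 7 parent=2 cost=15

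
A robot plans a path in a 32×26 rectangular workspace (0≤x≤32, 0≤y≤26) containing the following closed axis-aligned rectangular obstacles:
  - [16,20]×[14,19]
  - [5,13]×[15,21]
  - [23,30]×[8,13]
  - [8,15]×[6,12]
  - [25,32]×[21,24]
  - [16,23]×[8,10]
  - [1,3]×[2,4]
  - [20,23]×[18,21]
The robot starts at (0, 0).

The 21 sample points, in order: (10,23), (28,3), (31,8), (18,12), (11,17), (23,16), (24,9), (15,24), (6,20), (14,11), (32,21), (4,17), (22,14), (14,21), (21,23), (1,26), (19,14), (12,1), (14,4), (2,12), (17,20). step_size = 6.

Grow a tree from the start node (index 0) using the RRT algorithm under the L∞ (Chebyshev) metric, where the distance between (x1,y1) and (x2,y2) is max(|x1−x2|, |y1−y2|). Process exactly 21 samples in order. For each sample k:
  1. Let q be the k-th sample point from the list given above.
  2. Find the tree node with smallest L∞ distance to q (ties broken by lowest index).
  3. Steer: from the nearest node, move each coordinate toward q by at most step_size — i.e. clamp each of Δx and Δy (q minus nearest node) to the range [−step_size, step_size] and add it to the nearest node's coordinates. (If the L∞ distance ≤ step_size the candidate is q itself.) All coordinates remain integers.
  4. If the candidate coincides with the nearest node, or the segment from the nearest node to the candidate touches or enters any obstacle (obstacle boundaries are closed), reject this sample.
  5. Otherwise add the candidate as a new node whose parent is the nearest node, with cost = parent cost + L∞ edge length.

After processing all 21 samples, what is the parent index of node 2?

Parent of node 2: 1

1. q=(10,23) nearest=0 d=23 new=(6,6) → blocked by [1,3]×[2,4], reject
2. q=(28,3) nearest=0 d=28 new=(6,3) → add node 1 parent=0 cost=6
3. q=(31,8) nearest=1 d=25 new=(12,8) → blocked by [8,15]×[6,12], reject
4. q=(18,12) nearest=1 d=12 new=(12,9) → blocked by [8,15]×[6,12], reject
5. q=(11,17) nearest=1 d=14 new=(11,9) → blocked by [8,15]×[6,12], reject
6. q=(23,16) nearest=1 d=17 new=(12,9) → blocked by [8,15]×[6,12], reject
7. q=(24,9) nearest=1 d=18 new=(12,9) → blocked by [8,15]×[6,12], reject
8. q=(15,24) nearest=1 d=21 new=(12,9) → blocked by [8,15]×[6,12], reject
9. q=(6,20) nearest=1 d=17 new=(6,9) → add node 2 parent=1 cost=12
10. q=(14,11) nearest=1 d=8 new=(12,9) → blocked by [8,15]×[6,12], reject
11. q=(32,21) nearest=1 d=26 new=(12,9) → blocked by [8,15]×[6,12], reject
12. q=(4,17) nearest=2 d=8 new=(4,15) → add node 3 parent=2 cost=18
13. q=(22,14) nearest=1 d=16 new=(12,9) → blocked by [8,15]×[6,12], reject
14. q=(14,21) nearest=3 d=10 new=(10,21) → blocked by [5,13]×[15,21], reject
15. q=(21,23) nearest=2 d=15 new=(12,15) → blocked by [5,13]×[15,21], reject
16. q=(1,26) nearest=3 d=11 new=(1,21) → add node 4 parent=3 cost=24
17. q=(19,14) nearest=1 d=13 new=(12,9) → blocked by [8,15]×[6,12], reject
18. q=(12,1) nearest=1 d=6 new=(12,1) → add node 5 parent=1 cost=12
19. q=(14,4) nearest=5 d=3 new=(14,4) → add node 6 parent=5 cost=15
20. q=(2,12) nearest=3 d=3 new=(2,12) → add node 7 parent=3 cost=21
21. q=(17,20) nearest=2 d=11 new=(12,15) → blocked by [5,13]×[15,21], reject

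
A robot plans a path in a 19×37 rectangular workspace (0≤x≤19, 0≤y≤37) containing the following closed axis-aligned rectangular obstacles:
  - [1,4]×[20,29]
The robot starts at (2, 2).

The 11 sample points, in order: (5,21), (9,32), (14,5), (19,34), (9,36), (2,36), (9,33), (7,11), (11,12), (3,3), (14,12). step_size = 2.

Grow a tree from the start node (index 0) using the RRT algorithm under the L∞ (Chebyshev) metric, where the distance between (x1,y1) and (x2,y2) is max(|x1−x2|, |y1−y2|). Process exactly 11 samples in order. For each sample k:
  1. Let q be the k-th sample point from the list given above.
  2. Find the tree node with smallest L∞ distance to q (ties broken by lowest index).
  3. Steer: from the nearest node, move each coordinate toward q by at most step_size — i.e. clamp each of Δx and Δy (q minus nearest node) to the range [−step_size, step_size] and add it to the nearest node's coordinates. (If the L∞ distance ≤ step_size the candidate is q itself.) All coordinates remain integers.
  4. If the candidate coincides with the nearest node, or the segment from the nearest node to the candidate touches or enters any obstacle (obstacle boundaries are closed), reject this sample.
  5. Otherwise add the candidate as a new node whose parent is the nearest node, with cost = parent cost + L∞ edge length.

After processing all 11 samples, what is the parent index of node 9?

1. q=(5,21) nearest=0 d=19 new=(4,4) → add node 1 parent=0 cost=2
2. q=(9,32) nearest=1 d=28 new=(6,6) → add node 2 parent=1 cost=4
3. q=(14,5) nearest=2 d=8 new=(8,5) → add node 3 parent=2 cost=6
4. q=(19,34) nearest=2 d=28 new=(8,8) → add node 4 parent=2 cost=6
5. q=(9,36) nearest=4 d=28 new=(9,10) → add node 5 parent=4 cost=8
6. q=(2,36) nearest=5 d=26 new=(7,12) → add node 6 parent=5 cost=10
7. q=(9,33) nearest=6 d=21 new=(9,14) → add node 7 parent=6 cost=12
8. q=(7,11) nearest=6 d=1 new=(7,11) → add node 8 parent=6 cost=11
9. q=(11,12) nearest=5 d=2 new=(11,12) → add node 9 parent=5 cost=10
10. q=(3,3) nearest=0 d=1 new=(3,3) → add node 10 parent=0 cost=1
11. q=(14,12) nearest=9 d=3 new=(13,12) → add node 11 parent=9 cost=12

Parent of node 9: 5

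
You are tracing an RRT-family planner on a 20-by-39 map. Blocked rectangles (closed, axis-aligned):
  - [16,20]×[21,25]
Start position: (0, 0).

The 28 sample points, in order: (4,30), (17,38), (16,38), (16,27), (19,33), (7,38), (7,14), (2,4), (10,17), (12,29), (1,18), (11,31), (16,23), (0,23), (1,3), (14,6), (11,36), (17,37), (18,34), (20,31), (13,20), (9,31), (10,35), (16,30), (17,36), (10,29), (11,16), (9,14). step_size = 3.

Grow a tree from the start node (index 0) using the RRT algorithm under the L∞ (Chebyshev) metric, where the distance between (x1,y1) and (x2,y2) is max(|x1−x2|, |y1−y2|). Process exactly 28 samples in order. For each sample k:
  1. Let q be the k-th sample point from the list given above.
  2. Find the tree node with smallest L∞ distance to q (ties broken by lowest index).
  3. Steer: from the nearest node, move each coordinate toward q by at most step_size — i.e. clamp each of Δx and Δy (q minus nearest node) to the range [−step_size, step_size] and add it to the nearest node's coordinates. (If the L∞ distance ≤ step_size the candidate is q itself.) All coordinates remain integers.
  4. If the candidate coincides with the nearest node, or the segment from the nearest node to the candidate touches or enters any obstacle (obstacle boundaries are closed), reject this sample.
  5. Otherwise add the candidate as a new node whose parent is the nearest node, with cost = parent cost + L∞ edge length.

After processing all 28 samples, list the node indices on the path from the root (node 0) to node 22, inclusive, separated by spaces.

Path: 0 1 2 3 4 5 6 10 12 17 22

1. q=(4,30) nearest=0 d=30 new=(3,3) → add node 1 parent=0 cost=3
2. q=(17,38) nearest=1 d=35 new=(6,6) → add node 2 parent=1 cost=6
3. q=(16,38) nearest=2 d=32 new=(9,9) → add node 3 parent=2 cost=9
4. q=(16,27) nearest=3 d=18 new=(12,12) → add node 4 parent=3 cost=12
5. q=(19,33) nearest=4 d=21 new=(15,15) → add node 5 parent=4 cost=15
6. q=(7,38) nearest=5 d=23 new=(12,18) → add node 6 parent=5 cost=18
7. q=(7,14) nearest=3 d=5 new=(7,12) → add node 7 parent=3 cost=12
8. q=(2,4) nearest=1 d=1 new=(2,4) → add node 8 parent=1 cost=4
9. q=(10,17) nearest=6 d=2 new=(10,17) → add node 9 parent=6 cost=20
10. q=(12,29) nearest=6 d=11 new=(12,21) → add node 10 parent=6 cost=21
11. q=(1,18) nearest=7 d=6 new=(4,15) → add node 11 parent=7 cost=15
12. q=(11,31) nearest=10 d=10 new=(11,24) → add node 12 parent=10 cost=24
13. q=(16,23) nearest=10 d=4 new=(15,23) → add node 13 parent=10 cost=24
14. q=(0,23) nearest=11 d=8 new=(1,18) → add node 14 parent=11 cost=18
15. q=(1,3) nearest=8 d=1 new=(1,3) → add node 15 parent=8 cost=5
16. q=(14,6) nearest=3 d=5 new=(12,6) → add node 16 parent=3 cost=12
17. q=(11,36) nearest=12 d=12 new=(11,27) → add node 17 parent=12 cost=27
18. q=(17,37) nearest=17 d=10 new=(14,30) → add node 18 parent=17 cost=30
19. q=(18,34) nearest=18 d=4 new=(17,33) → add node 19 parent=18 cost=33
20. q=(20,31) nearest=19 d=3 new=(20,31) → add node 20 parent=19 cost=36
21. q=(13,20) nearest=10 d=1 new=(13,20) → add node 21 parent=10 cost=22
22. q=(9,31) nearest=17 d=4 new=(9,30) → add node 22 parent=17 cost=30
23. q=(10,35) nearest=18 d=5 new=(11,33) → add node 23 parent=18 cost=33
24. q=(16,30) nearest=18 d=2 new=(16,30) → add node 24 parent=18 cost=32
25. q=(17,36) nearest=19 d=3 new=(17,36) → add node 25 parent=19 cost=36
26. q=(10,29) nearest=22 d=1 new=(10,29) → add node 26 parent=22 cost=31
27. q=(11,16) nearest=9 d=1 new=(11,16) → add node 27 parent=9 cost=21
28. q=(9,14) nearest=7 d=2 new=(9,14) → add node 28 parent=7 cost=14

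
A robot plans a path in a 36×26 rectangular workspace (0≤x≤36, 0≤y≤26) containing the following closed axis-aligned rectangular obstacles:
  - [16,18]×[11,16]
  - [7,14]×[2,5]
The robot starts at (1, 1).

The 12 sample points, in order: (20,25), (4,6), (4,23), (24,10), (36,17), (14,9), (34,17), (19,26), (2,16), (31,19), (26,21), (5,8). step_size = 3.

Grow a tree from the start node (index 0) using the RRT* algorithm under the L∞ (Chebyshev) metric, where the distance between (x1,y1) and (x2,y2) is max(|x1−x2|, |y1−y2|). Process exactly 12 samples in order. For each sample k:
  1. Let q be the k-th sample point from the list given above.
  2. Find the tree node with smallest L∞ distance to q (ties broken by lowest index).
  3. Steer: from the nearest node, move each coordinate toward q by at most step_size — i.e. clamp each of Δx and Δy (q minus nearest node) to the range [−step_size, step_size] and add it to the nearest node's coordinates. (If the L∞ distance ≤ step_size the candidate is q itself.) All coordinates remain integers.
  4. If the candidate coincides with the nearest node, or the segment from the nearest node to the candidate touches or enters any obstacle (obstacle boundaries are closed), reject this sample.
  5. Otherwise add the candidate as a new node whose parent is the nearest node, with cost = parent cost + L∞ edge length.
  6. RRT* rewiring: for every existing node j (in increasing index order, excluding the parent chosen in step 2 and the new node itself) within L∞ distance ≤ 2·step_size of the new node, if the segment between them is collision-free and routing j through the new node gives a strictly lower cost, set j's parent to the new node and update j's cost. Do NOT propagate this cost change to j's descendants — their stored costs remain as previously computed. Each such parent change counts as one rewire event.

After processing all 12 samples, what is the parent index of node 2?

1. q=(20,25) nearest=0 d=24 new=(4,4) → add node 1 parent=0 cost=3
2. q=(4,6) nearest=1 d=2 new=(4,6) → add node 2 parent=1 cost=5
3. q=(4,23) nearest=2 d=17 new=(4,9) → add node 3 parent=2 cost=8
4. q=(24,10) nearest=1 d=20 new=(7,7) → add node 4 parent=1 cost=6
5. q=(36,17) nearest=4 d=29 new=(10,10) → add node 5 parent=4 cost=9
6. q=(14,9) nearest=5 d=4 new=(13,9) → add node 6 parent=5 cost=12
7. q=(34,17) nearest=6 d=21 new=(16,12) → blocked by [16,18]×[11,16], reject
8. q=(19,26) nearest=5 d=16 new=(13,13) → add node 7 parent=5 cost=12
9. q=(2,16) nearest=3 d=7 new=(2,12) → add node 8 parent=3 cost=11
10. q=(31,19) nearest=6 d=18 new=(16,12) → blocked by [16,18]×[11,16], reject
11. q=(26,21) nearest=6 d=13 new=(16,12) → blocked by [16,18]×[11,16], reject
12. q=(5,8) nearest=3 d=1 new=(5,8) → add node 9 parent=3 cost=9

Parent of node 2: 1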